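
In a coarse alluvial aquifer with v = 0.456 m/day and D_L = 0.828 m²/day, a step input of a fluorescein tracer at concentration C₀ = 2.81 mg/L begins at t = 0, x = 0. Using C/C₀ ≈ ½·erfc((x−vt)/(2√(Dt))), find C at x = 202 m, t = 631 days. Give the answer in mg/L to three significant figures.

2.80 mg/L

For a continuous step input, C/C₀ ≈ ½·erfc((x−vt)/(2√(Dt))).
vt = 0.456 × 631 = 287.736 m and 2√(Dt) = 2√(0.828 × 631) = 45.72 m.
Argument (x−vt)/(2√(Dt)) = (202 − 287.736)/45.72 = -1.875; ½·erfc(-1.875) = 0.9960.
C = 2.81 × 0.9960 = 2.80 mg/L.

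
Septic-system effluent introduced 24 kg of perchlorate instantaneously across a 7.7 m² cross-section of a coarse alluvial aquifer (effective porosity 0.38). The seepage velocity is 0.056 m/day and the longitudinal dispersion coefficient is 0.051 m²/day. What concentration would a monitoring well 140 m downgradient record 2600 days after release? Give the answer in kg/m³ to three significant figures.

0.189 kg/m³

For an instantaneous plane source, C(x,t) = M/(n_e·A·√(4πDt)) · exp(−(x−vt)²/(4Dt)), with n_e·A the pore (flow) area.
Plume center vt = 0.056 × 2600 = 145.6 m, so the well at 140 m is 5.6 m upgradient of the peak.
√(4πDt) = 40.82 m, giving peak height M/(n_e·A·√(4πDt)) = 24/(0.38 × 7.7 × 40.82) = 0.2009 kg/m³.
(x−vt)²/(4Dt) = (-5.6)²/(4 × 0.051 × 2600) = 0.05913; exp(−0.05913) = 0.9426.
C = 0.2009 × 0.9426 = 0.189 kg/m³.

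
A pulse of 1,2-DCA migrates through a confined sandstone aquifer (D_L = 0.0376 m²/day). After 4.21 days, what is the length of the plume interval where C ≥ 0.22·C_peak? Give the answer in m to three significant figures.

The plume is Gaussian with σ = √(2Dt) = √(2 × 0.0376 × 4.21) = 0.5627 m.
C/C_peak = exp(−Δx²/(2σ²)) = 0.22 ⇒ Δx = σ·√(−2 ln 0.22) = 0.5627 × 1.740 = 0.9791 m.
Width = 2Δx = 1.96 m.

1.96 m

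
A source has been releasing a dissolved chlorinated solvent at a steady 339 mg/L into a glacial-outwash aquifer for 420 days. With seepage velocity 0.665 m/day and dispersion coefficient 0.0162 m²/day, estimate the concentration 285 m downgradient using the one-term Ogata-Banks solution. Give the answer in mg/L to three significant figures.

20.7 mg/L

For a continuous step input, C/C₀ ≈ ½·erfc((x−vt)/(2√(Dt))).
vt = 0.665 × 420 = 279.3 m and 2√(Dt) = 2√(0.0162 × 420) = 5.217 m.
Argument (x−vt)/(2√(Dt)) = (285 − 279.3)/5.217 = 1.093; ½·erfc(1.093) = 0.06108.
C = 339 × 0.06108 = 20.7 mg/L.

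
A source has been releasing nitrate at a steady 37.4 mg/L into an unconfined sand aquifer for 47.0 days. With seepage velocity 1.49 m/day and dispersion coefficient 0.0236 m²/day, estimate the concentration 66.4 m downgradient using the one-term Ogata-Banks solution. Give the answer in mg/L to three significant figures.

37.1 mg/L

For a continuous step input, C/C₀ ≈ ½·erfc((x−vt)/(2√(Dt))).
vt = 1.49 × 47.0 = 70.03 m and 2√(Dt) = 2√(0.0236 × 47.0) = 2.106 m.
Argument (x−vt)/(2√(Dt)) = (66.4 − 70.03)/2.106 = -1.724; ½·erfc(-1.724) = 0.9926.
C = 37.4 × 0.9926 = 37.1 mg/L.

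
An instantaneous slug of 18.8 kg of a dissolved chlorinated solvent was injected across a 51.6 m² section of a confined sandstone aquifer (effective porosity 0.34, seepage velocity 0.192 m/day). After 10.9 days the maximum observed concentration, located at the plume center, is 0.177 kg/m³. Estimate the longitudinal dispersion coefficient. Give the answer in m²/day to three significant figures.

At the plume center C_max = M/(n_e·A·√(4πDt)), so D = M²/(4πt·(n_e·A·C_max)²).
n_e·A·C_max = 0.34 × 51.6 × 0.177 = 3.105 kg/m.
D = 18.8²/(4π × 10.9 × 3.105²) = 0.268 m²/day.

0.268 m²/day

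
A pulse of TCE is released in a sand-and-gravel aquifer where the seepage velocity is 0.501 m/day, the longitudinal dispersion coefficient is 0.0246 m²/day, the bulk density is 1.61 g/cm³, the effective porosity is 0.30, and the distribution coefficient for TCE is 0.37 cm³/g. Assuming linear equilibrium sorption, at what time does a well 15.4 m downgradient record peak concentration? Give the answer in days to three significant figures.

91.5 days

Retardation factor R = 1 + ρ_b·K_d/n = 1 + 1.61 × 0.37/0.30 = 2.986.
Sorption retards both mechanisms: v_R = v/R = 0.1678 m/day, D_R = D/R = 0.008238 m²/day.
Peak time from v_R²t² + 2D_R t − x² = 0: t = (√(D_R² + v_R²x²) − D_R)/v_R².
√(D_R² + v_R²x²) = √(0.008238² + 0.1678² × 15.4²) = 2.584; v_R² = 0.02816.
t = (2.584 − 0.008238)/0.02816 = 91.5 days.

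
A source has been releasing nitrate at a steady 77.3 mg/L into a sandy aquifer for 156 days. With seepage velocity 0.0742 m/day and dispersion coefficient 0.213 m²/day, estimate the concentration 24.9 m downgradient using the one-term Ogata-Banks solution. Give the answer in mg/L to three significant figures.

3.95 mg/L

For a continuous step input, C/C₀ ≈ ½·erfc((x−vt)/(2√(Dt))).
vt = 0.0742 × 156 = 11.5752 m and 2√(Dt) = 2√(0.213 × 156) = 11.53 m.
Argument (x−vt)/(2√(Dt)) = (24.9 − 11.5752)/11.53 = 1.156; ½·erfc(1.156) = 0.05104.
C = 77.3 × 0.05104 = 3.95 mg/L.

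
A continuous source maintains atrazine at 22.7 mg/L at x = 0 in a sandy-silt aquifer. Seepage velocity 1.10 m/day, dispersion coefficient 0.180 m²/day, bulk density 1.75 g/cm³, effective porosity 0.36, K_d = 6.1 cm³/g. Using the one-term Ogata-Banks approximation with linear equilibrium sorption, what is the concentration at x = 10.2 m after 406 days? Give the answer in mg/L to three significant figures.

22.2 mg/L

Retardation factor R = 1 + ρ_b·K_d/n = 1 + 1.75 × 6.1/0.36 = 30.65.
Sorption retards both mechanisms: v_R = v/R = 0.03589 m/day, D_R = D/R = 0.005873 m²/day.
v_R·t = 0.03589 × 406 = 14.57134 m; 2√(D_R t) = 3.088 m; argument = (10.2 − 14.57134)/3.088 = -1.416.
C = C₀ × ½·erfc(-1.416) = 22.7 × 0.9774 = 22.2 mg/L.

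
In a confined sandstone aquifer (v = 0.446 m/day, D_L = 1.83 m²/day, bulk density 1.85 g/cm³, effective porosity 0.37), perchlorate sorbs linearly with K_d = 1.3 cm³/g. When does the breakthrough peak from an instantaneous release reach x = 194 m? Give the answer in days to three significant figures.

Retardation factor R = 1 + ρ_b·K_d/n = 1 + 1.85 × 1.3/0.37 = 7.500.
Sorption retards both mechanisms: v_R = v/R = 0.05947 m/day, D_R = D/R = 0.2440 m²/day.
Peak time from v_R²t² + 2D_R t − x² = 0: t = (√(D_R² + v_R²x²) − D_R)/v_R².
√(D_R² + v_R²x²) = √(0.2440² + 0.05947² × 194²) = 11.54; v_R² = 0.003537.
t = (11.54 − 0.2440)/0.003537 = 3190 days.

3190 days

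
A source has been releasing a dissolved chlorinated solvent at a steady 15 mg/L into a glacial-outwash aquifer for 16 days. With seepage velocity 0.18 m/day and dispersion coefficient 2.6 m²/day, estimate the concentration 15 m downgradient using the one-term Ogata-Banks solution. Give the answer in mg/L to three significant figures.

For a continuous step input, C/C₀ ≈ ½·erfc((x−vt)/(2√(Dt))).
vt = 0.18 × 16 = 2.88 m and 2√(Dt) = 2√(2.6 × 16) = 12.90 m.
Argument (x−vt)/(2√(Dt)) = (15 − 2.88)/12.90 = 0.9395; ½·erfc(0.9395) = 0.09198.
C = 15 × 0.09198 = 1.38 mg/L.

1.38 mg/L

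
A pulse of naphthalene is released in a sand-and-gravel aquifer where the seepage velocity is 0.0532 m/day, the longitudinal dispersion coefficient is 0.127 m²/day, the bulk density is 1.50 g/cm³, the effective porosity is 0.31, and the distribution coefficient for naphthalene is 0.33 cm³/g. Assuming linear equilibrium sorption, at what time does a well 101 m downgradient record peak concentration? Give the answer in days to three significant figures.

4810 days

Retardation factor R = 1 + ρ_b·K_d/n = 1 + 1.50 × 0.33/0.31 = 2.597.
Sorption retards both mechanisms: v_R = v/R = 0.02049 m/day, D_R = D/R = 0.04890 m²/day.
Peak time from v_R²t² + 2D_R t − x² = 0: t = (√(D_R² + v_R²x²) − D_R)/v_R².
√(D_R² + v_R²x²) = √(0.04890² + 0.02049² × 101²) = 2.070; v_R² = 0.0004198.
t = (2.070 − 0.04890)/0.0004198 = 4810 days.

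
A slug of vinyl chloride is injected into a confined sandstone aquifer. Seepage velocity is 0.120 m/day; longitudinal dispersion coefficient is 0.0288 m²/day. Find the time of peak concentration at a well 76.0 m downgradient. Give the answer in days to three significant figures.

631 days

For the 1D instantaneous-source solution, setting ∂C/∂t = 0 at fixed x gives v²t² + 2Dt − x² = 0, so t = (√(D² + v²x²) − D)/v².
√(D² + v²x²) = √(0.0288² + 0.120² × 76.0²) = 9.120; v² = 0.0144.
t = (9.120 − 0.0288)/0.0144 = 631 days (vs. the pure-advection estimate x/v = 633 d).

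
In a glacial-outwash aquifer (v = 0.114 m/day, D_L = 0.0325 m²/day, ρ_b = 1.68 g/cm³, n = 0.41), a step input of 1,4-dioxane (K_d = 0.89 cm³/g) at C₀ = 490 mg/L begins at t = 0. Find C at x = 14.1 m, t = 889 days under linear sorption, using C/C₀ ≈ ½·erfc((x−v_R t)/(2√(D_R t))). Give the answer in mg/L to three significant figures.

483 mg/L

Retardation factor R = 1 + ρ_b·K_d/n = 1 + 1.68 × 0.89/0.41 = 4.647.
Sorption retards both mechanisms: v_R = v/R = 0.02453 m/day, D_R = D/R = 0.006994 m²/day.
v_R·t = 0.02453 × 889 = 21.80717 m; 2√(D_R t) = 4.987 m; argument = (14.1 − 21.80717)/4.987 = -1.545.
C = C₀ × ½·erfc(-1.545) = 490 × 0.9856 = 483 mg/L.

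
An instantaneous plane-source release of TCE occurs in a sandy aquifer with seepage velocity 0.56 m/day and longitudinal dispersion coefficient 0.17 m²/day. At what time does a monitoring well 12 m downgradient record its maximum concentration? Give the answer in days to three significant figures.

20.9 days

For the 1D instantaneous-source solution, setting ∂C/∂t = 0 at fixed x gives v²t² + 2Dt − x² = 0, so t = (√(D² + v²x²) − D)/v².
√(D² + v²x²) = √(0.17² + 0.56² × 12²) = 6.722; v² = 0.3136.
t = (6.722 − 0.17)/0.3136 = 20.9 days (vs. the pure-advection estimate x/v = 21.4 d).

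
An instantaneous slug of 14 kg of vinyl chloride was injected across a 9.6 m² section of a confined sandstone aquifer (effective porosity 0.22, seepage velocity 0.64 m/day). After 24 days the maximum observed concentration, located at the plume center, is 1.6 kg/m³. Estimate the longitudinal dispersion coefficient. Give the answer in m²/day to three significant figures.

At the plume center C_max = M/(n_e·A·√(4πDt)), so D = M²/(4πt·(n_e·A·C_max)²).
n_e·A·C_max = 0.22 × 9.6 × 1.6 = 3.379 kg/m.
D = 14²/(4π × 24 × 3.379²) = 0.0569 m²/day.

0.0569 m²/day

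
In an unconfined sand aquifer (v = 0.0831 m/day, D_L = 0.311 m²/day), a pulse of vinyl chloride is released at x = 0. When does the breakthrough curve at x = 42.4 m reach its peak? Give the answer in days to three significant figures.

For the 1D instantaneous-source solution, setting ∂C/∂t = 0 at fixed x gives v²t² + 2Dt − x² = 0, so t = (√(D² + v²x²) − D)/v².
√(D² + v²x²) = √(0.311² + 0.0831² × 42.4²) = 3.537; v² = 0.00690561.
t = (3.537 − 0.311)/0.00690561 = 467 days (vs. the pure-advection estimate x/v = 510 d).

467 days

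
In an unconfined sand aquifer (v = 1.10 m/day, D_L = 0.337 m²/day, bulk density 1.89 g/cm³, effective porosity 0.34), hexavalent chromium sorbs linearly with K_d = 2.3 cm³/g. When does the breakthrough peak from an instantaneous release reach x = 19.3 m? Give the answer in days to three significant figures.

238 days

Retardation factor R = 1 + ρ_b·K_d/n = 1 + 1.89 × 2.3/0.34 = 13.79.
Sorption retards both mechanisms: v_R = v/R = 0.07977 m/day, D_R = D/R = 0.02444 m²/day.
Peak time from v_R²t² + 2D_R t − x² = 0: t = (√(D_R² + v_R²x²) − D_R)/v_R².
√(D_R² + v_R²x²) = √(0.02444² + 0.07977² × 19.3²) = 1.540; v_R² = 0.006363.
t = (1.540 − 0.02444)/0.006363 = 238 days.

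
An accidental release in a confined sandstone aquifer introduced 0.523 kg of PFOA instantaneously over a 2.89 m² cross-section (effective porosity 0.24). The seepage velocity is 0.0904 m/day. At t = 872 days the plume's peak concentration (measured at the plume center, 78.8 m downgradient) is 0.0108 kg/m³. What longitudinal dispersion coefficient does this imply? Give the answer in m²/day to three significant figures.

At the plume center C_max = M/(n_e·A·√(4πDt)), so D = M²/(4πt·(n_e·A·C_max)²).
n_e·A·C_max = 0.24 × 2.89 × 0.0108 = 0.007491 kg/m.
D = 0.523²/(4π × 872 × 0.007491²) = 0.445 m²/day.

0.445 m²/day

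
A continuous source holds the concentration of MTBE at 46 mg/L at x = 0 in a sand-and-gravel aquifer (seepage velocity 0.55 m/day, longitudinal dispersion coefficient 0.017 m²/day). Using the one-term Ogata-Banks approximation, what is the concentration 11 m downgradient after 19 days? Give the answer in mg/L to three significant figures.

For a continuous step input, C/C₀ ≈ ½·erfc((x−vt)/(2√(Dt))).
vt = 0.55 × 19 = 10.45 m and 2√(Dt) = 2√(0.017 × 19) = 1.137 m.
Argument (x−vt)/(2√(Dt)) = (11 − 10.45)/1.137 = 0.4837; ½·erfc(0.4837) = 0.2470.
C = 46 × 0.2470 = 11.4 mg/L.

11.4 mg/L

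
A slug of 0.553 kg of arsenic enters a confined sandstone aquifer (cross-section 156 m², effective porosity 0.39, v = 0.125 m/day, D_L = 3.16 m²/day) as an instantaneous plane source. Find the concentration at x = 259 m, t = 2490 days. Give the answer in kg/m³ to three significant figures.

For an instantaneous plane source, C(x,t) = M/(n_e·A·√(4πDt)) · exp(−(x−vt)²/(4Dt)), with n_e·A the pore (flow) area.
Plume center vt = 0.125 × 2490 = 311.25 m, so the well at 259 m is 52.25 m upgradient of the peak.
√(4πDt) = 314.4 m, giving peak height M/(n_e·A·√(4πDt)) = 0.553/(0.39 × 156 × 314.4) = 2.891e-05 kg/m³.
(x−vt)²/(4Dt) = (-52.25)²/(4 × 3.16 × 2490) = 0.08674; exp(−0.08674) = 0.9169.
C = 2.891e-05 × 0.9169 = 2.65e-05 kg/m³.

2.65e-05 kg/m³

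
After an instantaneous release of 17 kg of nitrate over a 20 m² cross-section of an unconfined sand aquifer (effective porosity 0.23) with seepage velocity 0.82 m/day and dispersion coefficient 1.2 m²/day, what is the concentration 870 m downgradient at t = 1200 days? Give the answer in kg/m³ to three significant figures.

For an instantaneous plane source, C(x,t) = M/(n_e·A·√(4πDt)) · exp(−(x−vt)²/(4Dt)), with n_e·A the pore (flow) area.
Plume center vt = 0.82 × 1200 = 984 m, so the well at 870 m is 114 m upgradient of the peak.
√(4πDt) = 134.5 m, giving peak height M/(n_e·A·√(4πDt)) = 17/(0.23 × 20 × 134.5) = 0.02748 kg/m³.
(x−vt)²/(4Dt) = (-114)²/(4 × 1.2 × 1200) = 2.256; exp(−2.256) = 0.1048.
C = 0.02748 × 0.1048 = 0.00288 kg/m³.

0.00288 kg/m³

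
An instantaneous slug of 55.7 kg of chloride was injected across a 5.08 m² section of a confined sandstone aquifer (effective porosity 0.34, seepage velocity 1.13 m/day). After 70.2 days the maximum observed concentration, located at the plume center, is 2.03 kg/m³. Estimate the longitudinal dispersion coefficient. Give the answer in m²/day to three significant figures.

0.286 m²/day

At the plume center C_max = M/(n_e·A·√(4πDt)), so D = M²/(4πt·(n_e·A·C_max)²).
n_e·A·C_max = 0.34 × 5.08 × 2.03 = 3.506 kg/m.
D = 55.7²/(4π × 70.2 × 3.506²) = 0.286 m²/day.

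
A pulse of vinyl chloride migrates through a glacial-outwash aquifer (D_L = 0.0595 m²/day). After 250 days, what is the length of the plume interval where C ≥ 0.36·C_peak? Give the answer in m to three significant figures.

The plume is Gaussian with σ = √(2Dt) = √(2 × 0.0595 × 250) = 5.454 m.
C/C_peak = exp(−Δx²/(2σ²)) = 0.36 ⇒ Δx = σ·√(−2 ln 0.36) = 5.454 × 1.429 = 7.794 m.
Width = 2Δx = 15.6 m.

15.6 m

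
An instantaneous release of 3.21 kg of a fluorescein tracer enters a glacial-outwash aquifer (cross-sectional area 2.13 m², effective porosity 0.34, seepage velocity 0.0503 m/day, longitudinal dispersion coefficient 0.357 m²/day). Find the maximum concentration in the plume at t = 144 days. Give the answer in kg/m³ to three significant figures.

The peak of an instantaneous 1D plume sits at x = vt; there the Gaussian factor is 1 and C_max = M/(n_e·A·√(4πDt)), where n_e·A is the pore area the mass is dissolved in.
√(4πDt) = √(4π × 0.357 × 144) = 25.42 m, so C_max = 3.21/(0.34 × 2.13 × 25.42) = 0.174 kg/m³.

0.174 kg/m³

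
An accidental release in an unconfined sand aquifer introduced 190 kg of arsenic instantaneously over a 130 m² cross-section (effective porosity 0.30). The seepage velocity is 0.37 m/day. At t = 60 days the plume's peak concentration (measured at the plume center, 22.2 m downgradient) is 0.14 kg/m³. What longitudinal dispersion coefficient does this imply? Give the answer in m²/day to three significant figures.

1.61 m²/day

At the plume center C_max = M/(n_e·A·√(4πDt)), so D = M²/(4πt·(n_e·A·C_max)²).
n_e·A·C_max = 0.30 × 130 × 0.14 = 5.460 kg/m.
D = 190²/(4π × 60 × 5.460²) = 1.61 m²/day.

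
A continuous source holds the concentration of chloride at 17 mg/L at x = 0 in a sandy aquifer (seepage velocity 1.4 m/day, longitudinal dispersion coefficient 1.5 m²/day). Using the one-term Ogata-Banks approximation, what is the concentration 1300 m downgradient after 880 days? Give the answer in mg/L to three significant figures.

1.58 mg/L

For a continuous step input, C/C₀ ≈ ½·erfc((x−vt)/(2√(Dt))).
vt = 1.4 × 880 = 1232 m and 2√(Dt) = 2√(1.5 × 880) = 72.66 m.
Argument (x−vt)/(2√(Dt)) = (1300 − 1232)/72.66 = 0.9359; ½·erfc(0.9359) = 0.09282.
C = 17 × 0.09282 = 1.58 mg/L.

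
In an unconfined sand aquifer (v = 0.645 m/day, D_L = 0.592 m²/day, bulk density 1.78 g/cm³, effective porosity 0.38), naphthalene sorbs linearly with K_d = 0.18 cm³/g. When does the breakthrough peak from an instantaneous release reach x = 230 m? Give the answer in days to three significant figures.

655 days

Retardation factor R = 1 + ρ_b·K_d/n = 1 + 1.78 × 0.18/0.38 = 1.843.
Sorption retards both mechanisms: v_R = v/R = 0.3500 m/day, D_R = D/R = 0.3212 m²/day.
Peak time from v_R²t² + 2D_R t − x² = 0: t = (√(D_R² + v_R²x²) − D_R)/v_R².
√(D_R² + v_R²x²) = √(0.3212² + 0.3500² × 230²) = 80.50; v_R² = 0.1225.
t = (80.50 − 0.3212)/0.1225 = 655 days.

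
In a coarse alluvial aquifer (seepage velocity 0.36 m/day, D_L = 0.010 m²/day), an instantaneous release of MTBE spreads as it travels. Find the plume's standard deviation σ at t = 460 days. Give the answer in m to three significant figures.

Dispersive spreading gives a Gaussian with σ² = 2Dt; advection only shifts the center.
σ = √(2 × 0.010 × 460) = 3.03 m.

3.03 m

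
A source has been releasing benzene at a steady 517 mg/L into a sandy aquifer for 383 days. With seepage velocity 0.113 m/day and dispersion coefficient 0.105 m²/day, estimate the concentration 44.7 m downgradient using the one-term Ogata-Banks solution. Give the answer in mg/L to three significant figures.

226 mg/L

For a continuous step input, C/C₀ ≈ ½·erfc((x−vt)/(2√(Dt))).
vt = 0.113 × 383 = 43.279 m and 2√(Dt) = 2√(0.105 × 383) = 12.68 m.
Argument (x−vt)/(2√(Dt)) = (44.7 − 43.279)/12.68 = 0.1121; ½·erfc(0.1121) = 0.4370.
C = 517 × 0.4370 = 226 mg/L.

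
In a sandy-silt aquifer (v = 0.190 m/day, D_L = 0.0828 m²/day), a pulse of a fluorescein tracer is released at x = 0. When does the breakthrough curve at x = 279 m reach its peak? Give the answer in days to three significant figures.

For the 1D instantaneous-source solution, setting ∂C/∂t = 0 at fixed x gives v²t² + 2Dt − x² = 0, so t = (√(D² + v²x²) − D)/v².
√(D² + v²x²) = √(0.0828² + 0.190² × 279²) = 53.01; v² = 0.0361.
t = (53.01 − 0.0828)/0.0361 = 1470 days (vs. the pure-advection estimate x/v = 1470 d).

1470 days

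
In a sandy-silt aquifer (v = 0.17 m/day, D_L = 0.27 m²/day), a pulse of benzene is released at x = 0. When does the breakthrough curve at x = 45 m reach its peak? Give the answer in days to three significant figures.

256 days

For the 1D instantaneous-source solution, setting ∂C/∂t = 0 at fixed x gives v²t² + 2Dt − x² = 0, so t = (√(D² + v²x²) − D)/v².
√(D² + v²x²) = √(0.27² + 0.17² × 45²) = 7.655; v² = 0.0289.
t = (7.655 − 0.27)/0.0289 = 256 days (vs. the pure-advection estimate x/v = 265 d).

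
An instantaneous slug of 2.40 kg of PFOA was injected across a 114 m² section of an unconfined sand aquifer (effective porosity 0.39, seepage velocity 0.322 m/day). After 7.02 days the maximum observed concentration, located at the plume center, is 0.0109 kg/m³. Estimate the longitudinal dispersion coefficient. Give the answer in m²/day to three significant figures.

At the plume center C_max = M/(n_e·A·√(4πDt)), so D = M²/(4πt·(n_e·A·C_max)²).
n_e·A·C_max = 0.39 × 114 × 0.0109 = 0.4846 kg/m.
D = 2.40²/(4π × 7.02 × 0.4846²) = 0.278 m²/day.

0.278 m²/day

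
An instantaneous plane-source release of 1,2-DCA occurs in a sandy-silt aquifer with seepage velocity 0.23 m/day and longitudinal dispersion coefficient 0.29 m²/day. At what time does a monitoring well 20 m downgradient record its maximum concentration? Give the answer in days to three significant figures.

For the 1D instantaneous-source solution, setting ∂C/∂t = 0 at fixed x gives v²t² + 2Dt − x² = 0, so t = (√(D² + v²x²) − D)/v².
√(D² + v²x²) = √(0.29² + 0.23² × 20²) = 4.609; v² = 0.0529.
t = (4.609 − 0.29)/0.0529 = 81.6 days (vs. the pure-advection estimate x/v = 87.0 d).

81.6 days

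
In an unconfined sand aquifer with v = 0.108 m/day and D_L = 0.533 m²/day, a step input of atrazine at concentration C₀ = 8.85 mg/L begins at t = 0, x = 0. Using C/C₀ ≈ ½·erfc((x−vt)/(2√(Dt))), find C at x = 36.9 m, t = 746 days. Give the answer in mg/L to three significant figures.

8.31 mg/L

For a continuous step input, C/C₀ ≈ ½·erfc((x−vt)/(2√(Dt))).
vt = 0.108 × 746 = 80.568 m and 2√(Dt) = 2√(0.533 × 746) = 39.88 m.
Argument (x−vt)/(2√(Dt)) = (36.9 − 80.568)/39.88 = -1.095; ½·erfc(-1.095) = 0.9393.
C = 8.85 × 0.9393 = 8.31 mg/L.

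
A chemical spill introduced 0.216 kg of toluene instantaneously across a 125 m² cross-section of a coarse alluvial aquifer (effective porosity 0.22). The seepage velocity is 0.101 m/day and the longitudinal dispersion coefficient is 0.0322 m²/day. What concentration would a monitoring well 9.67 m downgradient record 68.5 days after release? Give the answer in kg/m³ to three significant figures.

For an instantaneous plane source, C(x,t) = M/(n_e·A·√(4πDt)) · exp(−(x−vt)²/(4Dt)), with n_e·A the pore (flow) area.
Plume center vt = 0.101 × 68.5 = 6.9185 m, so the well at 9.67 m is 2.7515 m downgradient of the peak.
√(4πDt) = 5.265 m, giving peak height M/(n_e·A·√(4πDt)) = 0.216/(0.22 × 125 × 5.265) = 0.001492 kg/m³.
(x−vt)²/(4Dt) = (2.7515)²/(4 × 0.0322 × 68.5) = 0.8581; exp(−0.8581) = 0.4240.
C = 0.001492 × 0.4240 = 0.000633 kg/m³.

0.000633 kg/m³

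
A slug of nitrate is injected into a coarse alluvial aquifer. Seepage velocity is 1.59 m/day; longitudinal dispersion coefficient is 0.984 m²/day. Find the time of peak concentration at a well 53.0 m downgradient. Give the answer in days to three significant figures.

For the 1D instantaneous-source solution, setting ∂C/∂t = 0 at fixed x gives v²t² + 2Dt − x² = 0, so t = (√(D² + v²x²) − D)/v².
√(D² + v²x²) = √(0.984² + 1.59² × 53.0²) = 84.28; v² = 2.5281.
t = (84.28 − 0.984)/2.5281 = 32.9 days (vs. the pure-advection estimate x/v = 33.3 d).

32.9 days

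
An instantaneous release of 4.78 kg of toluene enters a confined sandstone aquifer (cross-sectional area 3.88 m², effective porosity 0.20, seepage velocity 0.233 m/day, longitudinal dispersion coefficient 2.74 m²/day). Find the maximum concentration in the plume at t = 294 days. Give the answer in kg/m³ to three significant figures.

0.0612 kg/m³

The peak of an instantaneous 1D plume sits at x = vt; there the Gaussian factor is 1 and C_max = M/(n_e·A·√(4πDt)), where n_e·A is the pore area the mass is dissolved in.
√(4πDt) = √(4π × 2.74 × 294) = 100.6 m, so C_max = 4.78/(0.20 × 3.88 × 100.6) = 0.0612 kg/m³.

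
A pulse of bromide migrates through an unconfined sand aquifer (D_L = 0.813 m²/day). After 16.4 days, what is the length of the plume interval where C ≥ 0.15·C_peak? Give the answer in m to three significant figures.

The plume is Gaussian with σ = √(2Dt) = √(2 × 0.813 × 16.4) = 5.164 m.
C/C_peak = exp(−Δx²/(2σ²)) = 0.15 ⇒ Δx = σ·√(−2 ln 0.15) = 5.164 × 1.948 = 10.06 m.
Width = 2Δx = 20.1 m.

20.1 m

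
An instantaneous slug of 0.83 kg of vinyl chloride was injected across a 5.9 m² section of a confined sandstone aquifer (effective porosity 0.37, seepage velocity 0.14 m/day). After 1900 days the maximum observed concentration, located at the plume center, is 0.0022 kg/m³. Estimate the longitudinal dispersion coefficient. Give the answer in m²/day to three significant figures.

1.25 m²/day

At the plume center C_max = M/(n_e·A·√(4πDt)), so D = M²/(4πt·(n_e·A·C_max)²).
n_e·A·C_max = 0.37 × 5.9 × 0.0022 = 0.004803 kg/m.
D = 0.83²/(4π × 1900 × 0.004803²) = 1.25 m²/day.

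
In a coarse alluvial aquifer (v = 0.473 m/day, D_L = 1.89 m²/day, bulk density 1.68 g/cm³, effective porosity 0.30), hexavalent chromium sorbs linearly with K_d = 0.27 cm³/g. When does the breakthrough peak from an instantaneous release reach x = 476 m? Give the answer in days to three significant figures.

2510 days

Retardation factor R = 1 + ρ_b·K_d/n = 1 + 1.68 × 0.27/0.30 = 2.512.
Sorption retards both mechanisms: v_R = v/R = 0.1883 m/day, D_R = D/R = 0.7524 m²/day.
Peak time from v_R²t² + 2D_R t − x² = 0: t = (√(D_R² + v_R²x²) − D_R)/v_R².
√(D_R² + v_R²x²) = √(0.7524² + 0.1883² × 476²) = 89.63; v_R² = 0.03546.
t = (89.63 − 0.7524)/0.03546 = 2510 days.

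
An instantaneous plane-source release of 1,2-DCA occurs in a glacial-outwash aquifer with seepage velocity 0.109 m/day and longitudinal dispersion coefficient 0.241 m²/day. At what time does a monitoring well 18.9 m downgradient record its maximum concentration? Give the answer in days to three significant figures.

For the 1D instantaneous-source solution, setting ∂C/∂t = 0 at fixed x gives v²t² + 2Dt − x² = 0, so t = (√(D² + v²x²) − D)/v².
√(D² + v²x²) = √(0.241² + 0.109² × 18.9²) = 2.074; v² = 0.011881.
t = (2.074 − 0.241)/0.011881 = 154 days (vs. the pure-advection estimate x/v = 173 d).

154 days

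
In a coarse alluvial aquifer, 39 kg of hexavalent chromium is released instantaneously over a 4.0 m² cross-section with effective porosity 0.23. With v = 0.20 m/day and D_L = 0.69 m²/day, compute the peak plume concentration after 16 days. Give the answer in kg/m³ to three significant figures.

The peak of an instantaneous 1D plume sits at x = vt; there the Gaussian factor is 1 and C_max = M/(n_e·A·√(4πDt)), where n_e·A is the pore area the mass is dissolved in.
√(4πDt) = √(4π × 0.69 × 16) = 11.78 m, so C_max = 39/(0.23 × 4.0 × 11.78) = 3.60 kg/m³.

3.60 kg/m³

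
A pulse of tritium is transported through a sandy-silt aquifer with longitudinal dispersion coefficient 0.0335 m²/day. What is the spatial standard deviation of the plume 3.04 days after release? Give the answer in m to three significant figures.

0.451 m

Dispersive spreading gives a Gaussian with σ² = 2Dt; advection only shifts the center.
σ = √(2 × 0.0335 × 3.04) = 0.451 m.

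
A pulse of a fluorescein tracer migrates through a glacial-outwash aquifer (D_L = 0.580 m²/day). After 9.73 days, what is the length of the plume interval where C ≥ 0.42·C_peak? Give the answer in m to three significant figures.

8.85 m

The plume is Gaussian with σ = √(2Dt) = √(2 × 0.580 × 9.73) = 3.360 m.
C/C_peak = exp(−Δx²/(2σ²)) = 0.42 ⇒ Δx = σ·√(−2 ln 0.42) = 3.360 × 1.317 = 4.425 m.
Width = 2Δx = 8.85 m.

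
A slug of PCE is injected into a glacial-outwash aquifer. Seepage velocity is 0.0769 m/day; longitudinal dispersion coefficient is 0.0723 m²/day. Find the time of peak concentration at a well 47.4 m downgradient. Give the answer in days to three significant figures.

For the 1D instantaneous-source solution, setting ∂C/∂t = 0 at fixed x gives v²t² + 2Dt − x² = 0, so t = (√(D² + v²x²) − D)/v².
√(D² + v²x²) = √(0.0723² + 0.0769² × 47.4²) = 3.646; v² = 0.00591361.
t = (3.646 − 0.0723)/0.00591361 = 604 days (vs. the pure-advection estimate x/v = 616 d).

604 days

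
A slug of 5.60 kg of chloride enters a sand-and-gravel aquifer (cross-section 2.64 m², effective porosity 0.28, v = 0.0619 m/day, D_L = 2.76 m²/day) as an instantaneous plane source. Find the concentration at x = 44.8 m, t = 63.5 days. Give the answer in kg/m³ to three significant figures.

For an instantaneous plane source, C(x,t) = M/(n_e·A·√(4πDt)) · exp(−(x−vt)²/(4Dt)), with n_e·A the pore (flow) area.
Plume center vt = 0.0619 × 63.5 = 3.93065 m, so the well at 44.8 m is 40.86935 m downgradient of the peak.
√(4πDt) = 46.93 m, giving peak height M/(n_e·A·√(4πDt)) = 5.60/(0.28 × 2.64 × 46.93) = 0.1614 kg/m³.
(x−vt)²/(4Dt) = (40.86935)²/(4 × 2.76 × 63.5) = 2.383; exp(−2.383) = 0.09227.
C = 0.1614 × 0.09227 = 0.0149 kg/m³.

0.0149 kg/m³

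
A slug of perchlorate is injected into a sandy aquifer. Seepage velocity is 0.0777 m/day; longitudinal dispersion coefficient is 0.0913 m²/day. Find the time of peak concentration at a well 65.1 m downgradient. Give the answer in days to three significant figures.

823 days

For the 1D instantaneous-source solution, setting ∂C/∂t = 0 at fixed x gives v²t² + 2Dt − x² = 0, so t = (√(D² + v²x²) − D)/v².
√(D² + v²x²) = √(0.0913² + 0.0777² × 65.1²) = 5.059; v² = 0.00603729.
t = (5.059 − 0.0913)/0.00603729 = 823 days (vs. the pure-advection estimate x/v = 838 d).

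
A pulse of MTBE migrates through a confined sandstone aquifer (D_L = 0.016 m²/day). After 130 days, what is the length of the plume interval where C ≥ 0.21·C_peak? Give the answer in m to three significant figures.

7.21 m

The plume is Gaussian with σ = √(2Dt) = √(2 × 0.016 × 130) = 2.040 m.
C/C_peak = exp(−Δx²/(2σ²)) = 0.21 ⇒ Δx = σ·√(−2 ln 0.21) = 2.040 × 1.767 = 3.605 m.
Width = 2Δx = 7.21 m.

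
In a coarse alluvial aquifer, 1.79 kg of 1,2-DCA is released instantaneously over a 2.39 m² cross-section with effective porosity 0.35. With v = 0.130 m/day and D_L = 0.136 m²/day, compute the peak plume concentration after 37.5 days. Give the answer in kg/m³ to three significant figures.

The peak of an instantaneous 1D plume sits at x = vt; there the Gaussian factor is 1 and C_max = M/(n_e·A·√(4πDt)), where n_e·A is the pore area the mass is dissolved in.
√(4πDt) = √(4π × 0.136 × 37.5) = 8.006 m, so C_max = 1.79/(0.35 × 2.39 × 8.006) = 0.267 kg/m³.

0.267 kg/m³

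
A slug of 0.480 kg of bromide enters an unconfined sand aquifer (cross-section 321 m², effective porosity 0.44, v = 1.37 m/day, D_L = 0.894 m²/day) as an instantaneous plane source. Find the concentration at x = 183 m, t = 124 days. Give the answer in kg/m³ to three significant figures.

6.18e-05 kg/m³

For an instantaneous plane source, C(x,t) = M/(n_e·A·√(4πDt)) · exp(−(x−vt)²/(4Dt)), with n_e·A the pore (flow) area.
Plume center vt = 1.37 × 124 = 169.88 m, so the well at 183 m is 13.12 m downgradient of the peak.
√(4πDt) = 37.32 m, giving peak height M/(n_e·A·√(4πDt)) = 0.480/(0.44 × 321 × 37.32) = 9.106e-05 kg/m³.
(x−vt)²/(4Dt) = (13.12)²/(4 × 0.894 × 124) = 0.3882; exp(−0.3882) = 0.6783.
C = 9.106e-05 × 0.6783 = 6.18e-05 kg/m³.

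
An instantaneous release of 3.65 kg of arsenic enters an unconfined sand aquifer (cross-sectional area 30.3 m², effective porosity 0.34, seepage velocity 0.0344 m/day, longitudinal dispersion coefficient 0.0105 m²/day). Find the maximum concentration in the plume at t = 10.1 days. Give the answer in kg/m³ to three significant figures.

The peak of an instantaneous 1D plume sits at x = vt; there the Gaussian factor is 1 and C_max = M/(n_e·A·√(4πDt)), where n_e·A is the pore area the mass is dissolved in.
√(4πDt) = √(4π × 0.0105 × 10.1) = 1.154 m, so C_max = 3.65/(0.34 × 30.3 × 1.154) = 0.307 kg/m³.

0.307 kg/m³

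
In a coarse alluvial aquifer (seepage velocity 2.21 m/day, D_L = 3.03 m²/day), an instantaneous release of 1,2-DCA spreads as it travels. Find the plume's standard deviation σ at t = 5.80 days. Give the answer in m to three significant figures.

Dispersive spreading gives a Gaussian with σ² = 2Dt; advection only shifts the center.
σ = √(2 × 3.03 × 5.80) = 5.93 m.

5.93 m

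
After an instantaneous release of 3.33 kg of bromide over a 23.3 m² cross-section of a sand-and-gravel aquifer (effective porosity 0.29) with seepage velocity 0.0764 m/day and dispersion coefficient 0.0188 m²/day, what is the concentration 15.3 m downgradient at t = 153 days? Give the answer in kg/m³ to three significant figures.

0.0264 kg/m³

For an instantaneous plane source, C(x,t) = M/(n_e·A·√(4πDt)) · exp(−(x−vt)²/(4Dt)), with n_e·A the pore (flow) area.
Plume center vt = 0.0764 × 153 = 11.6892 m, so the well at 15.3 m is 3.6108 m downgradient of the peak.
√(4πDt) = 6.012 m, giving peak height M/(n_e·A·√(4πDt)) = 3.33/(0.29 × 23.3 × 6.012) = 0.08197 kg/m³.
(x−vt)²/(4Dt) = (3.6108)²/(4 × 0.0188 × 153) = 1.133; exp(−1.133) = 0.3221.
C = 0.08197 × 0.3221 = 0.0264 kg/m³.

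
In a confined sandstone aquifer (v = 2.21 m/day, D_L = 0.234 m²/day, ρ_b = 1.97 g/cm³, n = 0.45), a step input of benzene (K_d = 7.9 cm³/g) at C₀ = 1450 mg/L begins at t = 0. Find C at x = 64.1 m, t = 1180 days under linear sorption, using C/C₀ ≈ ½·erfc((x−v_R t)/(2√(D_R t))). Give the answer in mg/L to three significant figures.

Retardation factor R = 1 + ρ_b·K_d/n = 1 + 1.97 × 7.9/0.45 = 35.58.
Sorption retards both mechanisms: v_R = v/R = 0.06211 m/day, D_R = D/R = 0.006577 m²/day.
v_R·t = 0.06211 × 1180 = 73.2898 m; 2√(D_R t) = 5.572 m; argument = (64.1 − 73.2898)/5.572 = -1.649.
C = C₀ × ½·erfc(-1.649) = 1450 × 0.9902 = 1440 mg/L.

1440 mg/L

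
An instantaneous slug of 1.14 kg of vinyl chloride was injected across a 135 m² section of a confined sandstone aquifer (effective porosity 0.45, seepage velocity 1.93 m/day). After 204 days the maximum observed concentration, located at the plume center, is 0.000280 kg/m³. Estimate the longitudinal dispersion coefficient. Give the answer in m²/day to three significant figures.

1.75 m²/day

At the plume center C_max = M/(n_e·A·√(4πDt)), so D = M²/(4πt·(n_e·A·C_max)²).
n_e·A·C_max = 0.45 × 135 × 0.000280 = 0.01701 kg/m.
D = 1.14²/(4π × 204 × 0.01701²) = 1.75 m²/day.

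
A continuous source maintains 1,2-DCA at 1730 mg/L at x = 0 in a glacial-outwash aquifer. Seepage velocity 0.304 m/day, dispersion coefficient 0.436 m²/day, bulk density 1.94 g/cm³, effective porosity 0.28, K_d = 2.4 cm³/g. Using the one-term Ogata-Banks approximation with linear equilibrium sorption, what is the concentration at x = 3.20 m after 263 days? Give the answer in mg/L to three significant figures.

1110 mg/L

Retardation factor R = 1 + ρ_b·K_d/n = 1 + 1.94 × 2.4/0.28 = 17.63.
Sorption retards both mechanisms: v_R = v/R = 0.01724 m/day, D_R = D/R = 0.02473 m²/day.
v_R·t = 0.01724 × 263 = 4.53412 m; 2√(D_R t) = 5.101 m; argument = (3.20 − 4.53412)/5.101 = -0.2615.
C = C₀ × ½·erfc(-0.2615) = 1730 × 0.6442 = 1110 mg/L.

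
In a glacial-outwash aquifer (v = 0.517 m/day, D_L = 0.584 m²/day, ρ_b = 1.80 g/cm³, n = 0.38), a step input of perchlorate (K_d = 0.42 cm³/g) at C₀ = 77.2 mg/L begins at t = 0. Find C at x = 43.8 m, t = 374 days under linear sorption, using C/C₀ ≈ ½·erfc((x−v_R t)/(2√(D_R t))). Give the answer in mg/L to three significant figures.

Retardation factor R = 1 + ρ_b·K_d/n = 1 + 1.80 × 0.42/0.38 = 2.989.
Sorption retards both mechanisms: v_R = v/R = 0.1730 m/day, D_R = D/R = 0.1954 m²/day.
v_R·t = 0.1730 × 374 = 64.702 m; 2√(D_R t) = 17.10 m; argument = (43.8 − 64.702)/17.10 = -1.222.
C = C₀ × ½·erfc(-1.222) = 77.2 × 0.9580 = 74.0 mg/L.

74.0 mg/L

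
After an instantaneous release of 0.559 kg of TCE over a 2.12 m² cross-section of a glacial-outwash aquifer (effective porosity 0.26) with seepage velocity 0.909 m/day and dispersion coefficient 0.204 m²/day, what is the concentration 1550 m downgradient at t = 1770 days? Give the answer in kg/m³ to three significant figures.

For an instantaneous plane source, C(x,t) = M/(n_e·A·√(4πDt)) · exp(−(x−vt)²/(4Dt)), with n_e·A the pore (flow) area.
Plume center vt = 0.909 × 1770 = 1608.93 m, so the well at 1550 m is 58.93 m upgradient of the peak.
√(4πDt) = 67.36 m, giving peak height M/(n_e·A·√(4πDt)) = 0.559/(0.26 × 2.12 × 67.36) = 0.01506 kg/m³.
(x−vt)²/(4Dt) = (-58.93)²/(4 × 0.204 × 1770) = 2.404; exp(−2.404) = 0.09036.
C = 0.01506 × 0.09036 = 0.00136 kg/m³.

0.00136 kg/m³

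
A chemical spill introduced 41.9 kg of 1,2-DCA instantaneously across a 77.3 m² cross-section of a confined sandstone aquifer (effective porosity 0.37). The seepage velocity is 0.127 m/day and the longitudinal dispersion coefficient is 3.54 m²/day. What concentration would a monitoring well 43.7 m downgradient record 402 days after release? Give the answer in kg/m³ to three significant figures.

For an instantaneous plane source, C(x,t) = M/(n_e·A·√(4πDt)) · exp(−(x−vt)²/(4Dt)), with n_e·A the pore (flow) area.
Plume center vt = 0.127 × 402 = 51.054 m, so the well at 43.7 m is 7.354 m upgradient of the peak.
√(4πDt) = 133.7 m, giving peak height M/(n_e·A·√(4πDt)) = 41.9/(0.37 × 77.3 × 133.7) = 0.01096 kg/m³.
(x−vt)²/(4Dt) = (-7.354)²/(4 × 3.54 × 402) = 0.009501; exp(−0.009501) = 0.9905.
C = 0.01096 × 0.9905 = 0.0109 kg/m³.

0.0109 kg/m³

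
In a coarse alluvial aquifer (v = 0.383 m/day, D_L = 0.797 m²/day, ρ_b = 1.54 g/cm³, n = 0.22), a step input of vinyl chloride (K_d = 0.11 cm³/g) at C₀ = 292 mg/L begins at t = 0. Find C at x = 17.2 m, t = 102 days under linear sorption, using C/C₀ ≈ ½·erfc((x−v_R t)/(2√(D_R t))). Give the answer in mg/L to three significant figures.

203 mg/L

Retardation factor R = 1 + ρ_b·K_d/n = 1 + 1.54 × 0.11/0.22 = 1.770.
Sorption retards both mechanisms: v_R = v/R = 0.2164 m/day, D_R = D/R = 0.4503 m²/day.
v_R·t = 0.2164 × 102 = 22.0728 m; 2√(D_R t) = 13.55 m; argument = (17.2 − 22.0728)/13.55 = -0.3596.
C = C₀ × ½·erfc(-0.3596) = 292 × 0.6945 = 203 mg/L.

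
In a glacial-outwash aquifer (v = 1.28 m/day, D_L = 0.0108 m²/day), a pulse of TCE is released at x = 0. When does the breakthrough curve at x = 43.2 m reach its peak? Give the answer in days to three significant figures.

33.7 days

For the 1D instantaneous-source solution, setting ∂C/∂t = 0 at fixed x gives v²t² + 2Dt − x² = 0, so t = (√(D² + v²x²) − D)/v².
√(D² + v²x²) = √(0.0108² + 1.28² × 43.2²) = 55.30; v² = 1.6384.
t = (55.30 − 0.0108)/1.6384 = 33.7 days (vs. the pure-advection estimate x/v = 33.8 d).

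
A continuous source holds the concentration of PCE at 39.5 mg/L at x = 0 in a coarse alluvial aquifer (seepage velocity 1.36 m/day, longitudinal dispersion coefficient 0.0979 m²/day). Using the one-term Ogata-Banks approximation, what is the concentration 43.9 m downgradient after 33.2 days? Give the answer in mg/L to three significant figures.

For a continuous step input, C/C₀ ≈ ½·erfc((x−vt)/(2√(Dt))).
vt = 1.36 × 33.2 = 45.152 m and 2√(Dt) = 2√(0.0979 × 33.2) = 3.606 m.
Argument (x−vt)/(2√(Dt)) = (43.9 − 45.152)/3.606 = -0.3472; ½·erfc(-0.3472) = 0.6883.
C = 39.5 × 0.6883 = 27.2 mg/L.

27.2 mg/L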